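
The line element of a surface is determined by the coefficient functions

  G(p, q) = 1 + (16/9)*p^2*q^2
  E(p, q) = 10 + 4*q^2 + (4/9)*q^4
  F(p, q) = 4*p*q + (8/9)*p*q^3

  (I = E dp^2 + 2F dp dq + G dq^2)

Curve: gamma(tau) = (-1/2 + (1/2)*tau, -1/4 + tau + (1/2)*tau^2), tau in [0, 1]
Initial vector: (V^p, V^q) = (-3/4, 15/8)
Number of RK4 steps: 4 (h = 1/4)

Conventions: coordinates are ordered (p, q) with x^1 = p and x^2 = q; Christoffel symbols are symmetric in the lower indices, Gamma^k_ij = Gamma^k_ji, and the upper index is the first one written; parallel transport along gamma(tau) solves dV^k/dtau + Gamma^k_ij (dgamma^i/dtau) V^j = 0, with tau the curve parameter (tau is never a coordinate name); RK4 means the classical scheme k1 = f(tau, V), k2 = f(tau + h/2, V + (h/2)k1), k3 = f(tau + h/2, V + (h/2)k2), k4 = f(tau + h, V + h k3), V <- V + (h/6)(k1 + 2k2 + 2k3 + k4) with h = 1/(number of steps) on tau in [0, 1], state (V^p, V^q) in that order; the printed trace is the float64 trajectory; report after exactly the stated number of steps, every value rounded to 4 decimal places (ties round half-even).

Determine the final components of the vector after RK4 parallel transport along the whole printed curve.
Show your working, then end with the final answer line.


gamma'(tau) = (1/2, 1 + tau); f(tau, V)^k = -Gamma^k_ij(gamma(tau)) gamma'^i(tau) V^j; h = 1/4; intermediate values shown to 6 dp
curve data and Christoffel symbols at the stage parameters:
  tau = 0.000000: gamma = (-0.500000, -0.250000), gamma' = (0.500000, 1.000000); Gamma_ppp = 0.000000, Gamma_ppq = -0.098632, Gamma_pqq = -0.197264, Gamma_qpp = 0.000000, Gamma_qpq = -0.005404, Gamma_qqq = -0.010809
  tau = 0.125000: gamma = (-0.437500, -0.117188), gamma' = (0.500000, 1.125000); Gamma_ppp = 0.000000, Gamma_ppq = -0.046739, Gamma_pqq = -0.174493, Gamma_qpp = 0.000000, Gamma_qpq = -0.001062, Gamma_qqq = -0.003964
  tau = 0.250000: gamma = (-0.375000, 0.031250), gamma' = (0.500000, 1.250000); Gamma_ppp = 0.000000, Gamma_ppq = 0.012498, Gamma_pqq = -0.149970, Gamma_qpp = 0.000000, Gamma_qpq = -0.000065, Gamma_qqq = 0.000781
  tau = 0.375000: gamma = (-0.312500, 0.195312), gamma' = (0.500000, 1.375000); Gamma_ppp = 0.000000, Gamma_ppq = 0.077548, Gamma_pqq = -0.124076, Gamma_qpp = 0.000000, Gamma_qpq = -0.002086, Gamma_qqq = 0.003337
  tau = 0.500000: gamma = (-0.250000, 0.375000), gamma' = (0.500000, 1.500000); Gamma_ppp = 0.000000, Gamma_ppq = 0.146112, Gamma_pqq = -0.097408, Gamma_qpp = 0.000000, Gamma_qpq = -0.005904, Gamma_qqq = 0.003936
  tau = 0.625000: gamma = (-0.187500, 0.570312), gamma' = (0.500000, 1.625000); Gamma_ppp = 0.000000, Gamma_ppq = 0.215170, Gamma_pqq = -0.070741, Gamma_qpp = 0.000000, Gamma_qpq = -0.009537, Gamma_qqq = 0.003135
  tau = 0.750000: gamma = (-0.125000, 0.781250), gamma' = (0.500000, 1.750000); Gamma_ppp = 0.000000, Gamma_ppq = 0.281121, Gamma_pqq = -0.044979, Gamma_qpp = 0.000000, Gamma_qpq = -0.010744, Gamma_qqq = 0.001719
  tau = 0.875000: gamma = (-0.062500, 1.007812), gamma' = (0.500000, 1.875000); Gamma_ppp = 0.000000, Gamma_ppq = 0.340104, Gamma_pqq = -0.021092, Gamma_qpp = 0.000000, Gamma_qpq = -0.007768, Gamma_qqq = 0.000482
  tau = 1.000000: gamma = (0.000000, 1.250000), gamma' = (0.500000, 2.000000); Gamma_ppp = 0.000000, Gamma_ppq = 0.388583, Gamma_pqq = 0.000000, Gamma_qpp = 0.000000, Gamma_qpq = 0.000000, Gamma_qqq = 0.000000
step 0: V^p = -0.7500, V^q = 1.8750
step 1: k1 = (0.388363, 0.021280), k2 = (0.375589, 0.008532), k3 = (0.375155, 0.008522), k4 = (0.350414, -0.001825); V <- V + (h/6)(k1 + 2k2 + 2k3 + k4): V^p = -0.6567, V^q = 1.8772
step 2: k1 = (0.350439, -0.001825), k2 = (0.312794, -0.008414), k3 = (0.313187, -0.008424), k4 = (0.263747, -0.010656); V <- V + (h/6)(k1 + 2k2 + 2k3 + k4): V^p = -0.5789, V^q = 1.8753
step 3: k1 = (0.263879, -0.010662), k2 = (0.204689, -0.009072), k3 = (0.207278, -0.009187), k4 = (0.143464, -0.005483); V <- V + (h/6)(k1 + 2k2 + 2k3 + k4): V^p = -0.5276, V^q = 1.8731
step 4: k1 = (0.143712, -0.005493), k2 = (0.080629, -0.001842), k3 = (0.085598, -0.001955), k4 = (0.029564, 0.000000); V <- V + (h/6)(k1 + 2k2 + 2k3 + k4): V^p = -0.5065, V^q = 1.8726

Answer: V^p = -0.5065, V^q = 1.8726


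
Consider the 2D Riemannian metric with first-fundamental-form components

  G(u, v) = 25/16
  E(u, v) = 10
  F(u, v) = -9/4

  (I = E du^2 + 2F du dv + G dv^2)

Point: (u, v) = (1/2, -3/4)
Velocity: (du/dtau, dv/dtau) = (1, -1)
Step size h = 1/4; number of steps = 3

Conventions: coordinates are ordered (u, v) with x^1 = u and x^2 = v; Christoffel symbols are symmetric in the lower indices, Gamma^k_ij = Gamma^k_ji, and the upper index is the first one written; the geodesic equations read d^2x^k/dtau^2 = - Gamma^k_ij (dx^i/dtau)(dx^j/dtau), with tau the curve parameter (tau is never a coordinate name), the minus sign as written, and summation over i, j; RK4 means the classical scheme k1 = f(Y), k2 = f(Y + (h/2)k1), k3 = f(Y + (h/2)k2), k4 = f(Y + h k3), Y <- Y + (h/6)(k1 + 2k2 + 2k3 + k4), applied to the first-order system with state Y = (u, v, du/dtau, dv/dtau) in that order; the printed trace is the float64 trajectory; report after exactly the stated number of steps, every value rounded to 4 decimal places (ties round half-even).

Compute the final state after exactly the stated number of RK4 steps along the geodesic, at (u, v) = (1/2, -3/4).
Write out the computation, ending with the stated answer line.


f(Y) = (du/dtau, dv/dtau, -Gamma^u_ij Y'^i Y'^j, -Gamma^v_ij Y'^i Y'^j) with the Gammas evaluated at the stage position; h = 0.250000; intermediate values shown to 6 dp
step 0: u = 0.5000, v = -0.7500, du/dtau = 1.0000, dv/dtau = -1.0000
step 1:
  k1: at (u, v) = (0.500000, -0.750000), (du/dtau, dv/dtau) = (1.000000, -1.000000); Gamma_uuu = 0.000000, Gamma_uuv = 0.000000, Gamma_uvv = 0.000000, Gamma_vuu = 0.000000, Gamma_vuv = 0.000000, Gamma_vvv = 0.000000; k1 = (1.000000, -1.000000, 0.000000, 0.000000)
  k2: at (u, v) = (0.625000, -0.875000), (du/dtau, dv/dtau) = (1.000000, -1.000000); Gamma_uuu = 0.000000, Gamma_uuv = 0.000000, Gamma_uvv = 0.000000, Gamma_vuu = 0.000000, Gamma_vuv = 0.000000, Gamma_vvv = 0.000000; k2 = (1.000000, -1.000000, 0.000000, 0.000000)
  k3: at (u, v) = (0.625000, -0.875000), (du/dtau, dv/dtau) = (1.000000, -1.000000); Gamma_uuu = 0.000000, Gamma_uuv = 0.000000, Gamma_uvv = 0.000000, Gamma_vuu = 0.000000, Gamma_vuv = 0.000000, Gamma_vvv = 0.000000; k3 = (1.000000, -1.000000, 0.000000, 0.000000)
  k4: at (u, v) = (0.750000, -1.000000), (du/dtau, dv/dtau) = (1.000000, -1.000000); Gamma_uuu = 0.000000, Gamma_uuv = 0.000000, Gamma_uvv = 0.000000, Gamma_vuu = 0.000000, Gamma_vuv = 0.000000, Gamma_vvv = 0.000000; k4 = (1.000000, -1.000000, 0.000000, 0.000000)
  Y <- Y + (h/6)(k1 + 2k2 + 2k3 + k4): u = 0.7500, v = -1.0000, du/dtau = 1.0000, dv/dtau = -1.0000
step 2:
  k1: at (u, v) = (0.750000, -1.000000), (du/dtau, dv/dtau) = (1.000000, -1.000000); Gamma_uuu = 0.000000, Gamma_uuv = 0.000000, Gamma_uvv = 0.000000, Gamma_vuu = 0.000000, Gamma_vuv = 0.000000, Gamma_vvv = 0.000000; k1 = (1.000000, -1.000000, 0.000000, 0.000000)
  k2: at (u, v) = (0.875000, -1.125000), (du/dtau, dv/dtau) = (1.000000, -1.000000); Gamma_uuu = 0.000000, Gamma_uuv = 0.000000, Gamma_uvv = 0.000000, Gamma_vuu = 0.000000, Gamma_vuv = 0.000000, Gamma_vvv = 0.000000; k2 = (1.000000, -1.000000, 0.000000, 0.000000)
  k3: at (u, v) = (0.875000, -1.125000), (du/dtau, dv/dtau) = (1.000000, -1.000000); Gamma_uuu = 0.000000, Gamma_uuv = 0.000000, Gamma_uvv = 0.000000, Gamma_vuu = 0.000000, Gamma_vuv = 0.000000, Gamma_vvv = 0.000000; k3 = (1.000000, -1.000000, 0.000000, 0.000000)
  k4: at (u, v) = (1.000000, -1.250000), (du/dtau, dv/dtau) = (1.000000, -1.000000); Gamma_uuu = 0.000000, Gamma_uuv = 0.000000, Gamma_uvv = 0.000000, Gamma_vuu = 0.000000, Gamma_vuv = 0.000000, Gamma_vvv = 0.000000; k4 = (1.000000, -1.000000, 0.000000, 0.000000)
  Y <- Y + (h/6)(k1 + 2k2 + 2k3 + k4): u = 1.0000, v = -1.2500, du/dtau = 1.0000, dv/dtau = -1.0000
step 3:
  k1: at (u, v) = (1.000000, -1.250000), (du/dtau, dv/dtau) = (1.000000, -1.000000); Gamma_uuu = 0.000000, Gamma_uuv = 0.000000, Gamma_uvv = 0.000000, Gamma_vuu = 0.000000, Gamma_vuv = 0.000000, Gamma_vvv = 0.000000; k1 = (1.000000, -1.000000, 0.000000, 0.000000)
  k2: at (u, v) = (1.125000, -1.375000), (du/dtau, dv/dtau) = (1.000000, -1.000000); Gamma_uuu = 0.000000, Gamma_uuv = 0.000000, Gamma_uvv = 0.000000, Gamma_vuu = 0.000000, Gamma_vuv = 0.000000, Gamma_vvv = 0.000000; k2 = (1.000000, -1.000000, 0.000000, 0.000000)
  k3: at (u, v) = (1.125000, -1.375000), (du/dtau, dv/dtau) = (1.000000, -1.000000); Gamma_uuu = 0.000000, Gamma_uuv = 0.000000, Gamma_uvv = 0.000000, Gamma_vuu = 0.000000, Gamma_vuv = 0.000000, Gamma_vvv = 0.000000; k3 = (1.000000, -1.000000, 0.000000, 0.000000)
  k4: at (u, v) = (1.250000, -1.500000), (du/dtau, dv/dtau) = (1.000000, -1.000000); Gamma_uuu = 0.000000, Gamma_uuv = 0.000000, Gamma_uvv = 0.000000, Gamma_vuu = 0.000000, Gamma_vuv = 0.000000, Gamma_vvv = 0.000000; k4 = (1.000000, -1.000000, 0.000000, 0.000000)
  Y <- Y + (h/6)(k1 + 2k2 + 2k3 + k4): u = 1.2500, v = -1.5000, du/dtau = 1.0000, dv/dtau = -1.0000

Answer: u = 1.2500, v = -1.5000, du/dtau = 1.0000, dv/dtau = -1.0000


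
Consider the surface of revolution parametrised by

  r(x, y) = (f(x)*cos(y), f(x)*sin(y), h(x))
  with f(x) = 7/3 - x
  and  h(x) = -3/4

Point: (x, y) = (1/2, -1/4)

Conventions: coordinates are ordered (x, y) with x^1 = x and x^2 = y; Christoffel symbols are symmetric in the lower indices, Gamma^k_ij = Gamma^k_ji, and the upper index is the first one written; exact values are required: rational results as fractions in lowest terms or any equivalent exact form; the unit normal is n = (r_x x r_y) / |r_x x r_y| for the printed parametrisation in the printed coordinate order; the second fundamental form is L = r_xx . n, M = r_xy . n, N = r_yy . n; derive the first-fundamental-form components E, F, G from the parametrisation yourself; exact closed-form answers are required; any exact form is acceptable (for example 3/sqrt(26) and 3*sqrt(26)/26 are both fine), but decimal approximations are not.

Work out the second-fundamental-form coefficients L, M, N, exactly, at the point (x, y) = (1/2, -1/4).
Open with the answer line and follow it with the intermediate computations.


Answer: L = 0, M = 0, N = 0

f = 11/6, f' = -1, f'' = 0, h' = 0, h'' = 0
E = 1, F = 0, G = 121/36; answer radicand W^2 = 1
unnormalised second-form numerators: l = 0, m = 0, n = 0; L = l/sqrt(1), and similarly M = m/sqrt(W^2), N = n/sqrt(W^2)


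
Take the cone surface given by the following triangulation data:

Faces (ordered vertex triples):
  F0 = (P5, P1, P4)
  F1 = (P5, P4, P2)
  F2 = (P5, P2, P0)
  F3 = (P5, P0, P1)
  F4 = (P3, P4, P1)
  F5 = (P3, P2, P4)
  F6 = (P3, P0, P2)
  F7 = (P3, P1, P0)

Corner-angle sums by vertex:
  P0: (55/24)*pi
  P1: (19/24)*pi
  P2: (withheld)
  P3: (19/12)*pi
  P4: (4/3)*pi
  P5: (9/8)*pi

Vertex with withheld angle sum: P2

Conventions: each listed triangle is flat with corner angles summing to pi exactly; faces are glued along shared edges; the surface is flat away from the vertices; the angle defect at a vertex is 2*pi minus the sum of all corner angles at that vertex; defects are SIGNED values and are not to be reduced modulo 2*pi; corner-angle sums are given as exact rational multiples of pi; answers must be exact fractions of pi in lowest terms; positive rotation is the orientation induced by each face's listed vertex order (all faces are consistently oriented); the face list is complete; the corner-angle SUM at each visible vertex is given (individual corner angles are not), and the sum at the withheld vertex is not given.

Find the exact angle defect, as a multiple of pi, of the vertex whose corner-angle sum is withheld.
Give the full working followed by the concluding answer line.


V = 6, E = 12, F = 8; chi = V - E + F = 2
Gauss-Bonnet: total defect = 2*pi*chi = 4*pi; visible defects sum to (23/8)*pi

Answer: defect(P2) = (9/8)*pi


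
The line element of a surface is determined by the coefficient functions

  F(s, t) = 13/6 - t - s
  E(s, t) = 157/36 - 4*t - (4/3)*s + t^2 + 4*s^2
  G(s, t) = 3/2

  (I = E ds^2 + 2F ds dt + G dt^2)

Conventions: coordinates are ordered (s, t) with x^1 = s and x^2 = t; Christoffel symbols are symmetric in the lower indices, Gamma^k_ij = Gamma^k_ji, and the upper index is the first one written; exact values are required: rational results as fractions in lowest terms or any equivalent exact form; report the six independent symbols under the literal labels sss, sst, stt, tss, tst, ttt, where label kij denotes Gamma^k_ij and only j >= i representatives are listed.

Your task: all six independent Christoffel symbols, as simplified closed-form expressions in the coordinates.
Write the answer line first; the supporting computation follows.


Answer: Gamma_sss = (-72*s*t + 504*s - 72*t^2 + 228*t - 228)/(360*s^2 - 144*s*t + 168*s + 36*t^2 - 120*t + 133), Gamma_sst = (108*t - 216)/(360*s^2 - 144*s*t + 168*s + 36*t^2 - 120*t + 133), Gamma_stt = -108/(360*s^2 - 144*s*t + 168*s + 36*t^2 - 120*t + 133), Gamma_tss = (-288*s^2*t + 576*s^2 + 384*s*t - 768*s - 72*t^3 + 360*t^2 - 650*t + 418)/(360*s^2 - 144*s*t + 168*s + 36*t^2 - 120*t + 133), Gamma_tst = (72*s*t - 144*s + 72*t^2 - 300*t + 312)/(360*s^2 - 144*s*t + 168*s + 36*t^2 - 120*t + 133), Gamma_ttt = (-72*s - 72*t + 156)/(360*s^2 - 144*s*t + 168*s + 36*t^2 - 120*t + 133)

E = 157/36 - 4*t - (4/3)*s + t^2 + 4*s^2; F = 13/6 - t - s; G = 3/2
Gamma^k_ij = (1/2) g^{kl} (d_i g_jl + d_j g_il - d_l g_ij), with g^inv = (1/(EG-F^2)) [[G, -F], [-F, E]]
first partials: E_s = -4/3 + 8*s, E_t = -4 + 2*t, F_s = -1, F_t = -1, G_s = 0, G_t = 0
D = EG - F^2 = 133/72 - (5/3)*t + (7/3)*s + (1/2)*t^2 - 2*s*t + 5*s^2
expanded: Gamma^s_ss = (G E_s - 2F F_s + F E_t)/(2D), Gamma^s_st = (G E_t - F G_s)/(2D), Gamma^s_tt = (2G F_t - G G_s - F G_t)/(2D), Gamma^t_ss = (2E F_s - E E_t - F E_s)/(2D), Gamma^t_st = (E G_s - F E_t)/(2D), Gamma^t_tt = (E G_t - 2F F_t + F G_s)/(2D); substitute and cancel common factors


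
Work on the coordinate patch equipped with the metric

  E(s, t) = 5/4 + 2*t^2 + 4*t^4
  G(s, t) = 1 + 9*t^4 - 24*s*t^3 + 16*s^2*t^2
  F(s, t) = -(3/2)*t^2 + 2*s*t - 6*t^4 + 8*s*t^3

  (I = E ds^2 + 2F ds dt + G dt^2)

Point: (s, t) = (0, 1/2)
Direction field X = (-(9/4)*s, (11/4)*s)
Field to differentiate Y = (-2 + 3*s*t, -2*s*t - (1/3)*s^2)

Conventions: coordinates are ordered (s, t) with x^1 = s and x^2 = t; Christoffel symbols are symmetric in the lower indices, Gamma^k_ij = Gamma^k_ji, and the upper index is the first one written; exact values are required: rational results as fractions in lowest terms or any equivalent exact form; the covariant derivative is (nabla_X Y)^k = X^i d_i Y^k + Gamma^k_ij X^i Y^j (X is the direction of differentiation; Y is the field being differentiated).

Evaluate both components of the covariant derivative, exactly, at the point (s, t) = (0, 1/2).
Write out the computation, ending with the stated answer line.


E = 2, F = -3/4, G = 25/16 at the point
E_s = 0, E_t = 4, F_s = 2, F_t = -9/2, G_s = -3, G_t = 9/2
EG - F^2 = 41/16;  g^inv = (16/41) * [[25/16, 3/4], [3/4, 2]]
first-kind symbols [ij,l] = (1/2)(d_i g_jl + d_j g_il - d_l g_ij): [ss,s] = E_s/2 = 0, [ss,t] = F_s - E_t/2 = 0, [st,s] = E_t/2 = 2, [st,t] = G_s/2 = -3/2, [tt,s] = F_t - G_s/2 = -3, [tt,t] = G_t/2 = 9/4
Gamma^s_ij = (G*[ij,s] - F*[ij,t])/(EG - F^2), Gamma^t_ij = (E*[ij,t] - F*[ij,s])/(EG - F^2)
Gamma_sss = 0, Gamma_sst = 32/41, Gamma_stt = -48/41, Gamma_tss = 0, Gamma_tst = -24/41, Gamma_ttt = 36/41
X = (0, 0), Y = (-2, 0) at the point

Answer: (nabla_X Y)^s = 0, (nabla_X Y)^t = 0


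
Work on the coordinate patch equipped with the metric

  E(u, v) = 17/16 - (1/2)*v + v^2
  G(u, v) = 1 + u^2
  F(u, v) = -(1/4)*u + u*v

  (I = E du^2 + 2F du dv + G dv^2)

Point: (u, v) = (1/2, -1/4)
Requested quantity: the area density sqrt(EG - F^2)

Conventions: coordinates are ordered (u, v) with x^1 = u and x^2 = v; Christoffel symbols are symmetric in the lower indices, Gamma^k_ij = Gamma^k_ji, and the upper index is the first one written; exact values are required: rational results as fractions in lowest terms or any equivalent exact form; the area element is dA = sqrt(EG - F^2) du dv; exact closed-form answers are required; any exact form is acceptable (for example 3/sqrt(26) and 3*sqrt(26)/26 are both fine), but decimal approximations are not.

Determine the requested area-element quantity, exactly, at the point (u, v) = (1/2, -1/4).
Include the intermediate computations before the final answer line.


E = 5/4, F = -1/4, G = 5/4; EG - F^2 = 3/2

Answer: sqrt(EG - F^2) = sqrt(6)/2


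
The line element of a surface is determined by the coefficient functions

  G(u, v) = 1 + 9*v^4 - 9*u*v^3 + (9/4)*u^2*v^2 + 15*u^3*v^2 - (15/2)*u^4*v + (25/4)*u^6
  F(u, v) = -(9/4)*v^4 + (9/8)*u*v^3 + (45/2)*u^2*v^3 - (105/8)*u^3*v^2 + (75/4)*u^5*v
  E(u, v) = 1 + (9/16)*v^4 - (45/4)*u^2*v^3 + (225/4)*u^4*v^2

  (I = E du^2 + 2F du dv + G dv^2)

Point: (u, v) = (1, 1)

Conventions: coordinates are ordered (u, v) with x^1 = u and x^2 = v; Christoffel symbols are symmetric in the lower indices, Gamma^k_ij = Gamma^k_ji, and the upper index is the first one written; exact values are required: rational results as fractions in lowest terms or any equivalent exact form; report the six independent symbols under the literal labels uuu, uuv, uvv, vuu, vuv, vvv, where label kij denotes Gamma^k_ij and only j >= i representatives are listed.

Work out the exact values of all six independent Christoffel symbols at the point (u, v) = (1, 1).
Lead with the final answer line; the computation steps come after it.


Answer: Gamma_uuu = 1620/1001, Gamma_uuv = 648/1001, Gamma_uvv = 486/1001, Gamma_vuu = 960/1001, Gamma_vuv = 384/1001, Gamma_vvv = 288/1001

E = 745/16, F = 27, G = 17 at the point
E_u = 405/2, E_v = 81, F_u = 201/2, F_v = 435/8, G_u = 48, G_v = 36
EG - F^2 = 1001/16;  g^inv = (16/1001) * [[17, -27], [-27, 745/16]]
first-kind symbols [ij,l] = (1/2)(d_i g_jl + d_j g_il - d_l g_ij): [uu,u] = E_u/2 = 405/4, [uu,v] = F_u - E_v/2 = 60, [uv,u] = E_v/2 = 81/2, [uv,v] = G_u/2 = 24, [vv,u] = F_v - G_u/2 = 243/8, [vv,v] = G_v/2 = 18
Gamma^u_ij = (G*[ij,u] - F*[ij,v])/(EG - F^2), Gamma^v_ij = (E*[ij,v] - F*[ij,u])/(EG - F^2)


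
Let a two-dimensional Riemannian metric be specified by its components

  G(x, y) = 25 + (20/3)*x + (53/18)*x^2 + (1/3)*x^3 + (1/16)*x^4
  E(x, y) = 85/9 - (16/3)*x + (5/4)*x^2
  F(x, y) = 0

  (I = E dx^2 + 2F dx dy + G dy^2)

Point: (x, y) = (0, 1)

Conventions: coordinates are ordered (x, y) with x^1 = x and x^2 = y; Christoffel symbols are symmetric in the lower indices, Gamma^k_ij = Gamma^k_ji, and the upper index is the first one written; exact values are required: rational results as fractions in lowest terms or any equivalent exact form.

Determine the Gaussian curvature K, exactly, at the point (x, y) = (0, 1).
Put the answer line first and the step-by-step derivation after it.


Answer: K = -1053/72250

E = 85/9, F = 0, G = 25, EG - F^2 = 2125/9 at the point
E_x = -16/3, E_y = 0, F_x = 0, F_y = 0, G_x = 20/3, G_y = 0
E_yy = 0, F_xy = 0, G_xx = 53/9
Compute both Brioschi determinants and normalise by (EG - F^2)^2.
M1 = [[-E_yy/2 + F_xy - G_xx/2, E_x/2, F_x - E_y/2], [F_y - G_x/2, E, F], [G_y/2, F, G]] = [[-53/18, -8/3, 0], [-10/3, 85/9, 0], [0, 0, 25]]; det M1 = -148625/162
M2 = [[0, E_y/2, G_x/2], [E_y/2, E, F], [G_x/2, F, G]] = [[0, 0, 10/3], [0, 85/9, 0], [10/3, 0, 25]]; det M2 = -8500/81
det M1 - det M2 = -1625/2; K = -1625/2 / (2125/9)^2 = -1053/72250


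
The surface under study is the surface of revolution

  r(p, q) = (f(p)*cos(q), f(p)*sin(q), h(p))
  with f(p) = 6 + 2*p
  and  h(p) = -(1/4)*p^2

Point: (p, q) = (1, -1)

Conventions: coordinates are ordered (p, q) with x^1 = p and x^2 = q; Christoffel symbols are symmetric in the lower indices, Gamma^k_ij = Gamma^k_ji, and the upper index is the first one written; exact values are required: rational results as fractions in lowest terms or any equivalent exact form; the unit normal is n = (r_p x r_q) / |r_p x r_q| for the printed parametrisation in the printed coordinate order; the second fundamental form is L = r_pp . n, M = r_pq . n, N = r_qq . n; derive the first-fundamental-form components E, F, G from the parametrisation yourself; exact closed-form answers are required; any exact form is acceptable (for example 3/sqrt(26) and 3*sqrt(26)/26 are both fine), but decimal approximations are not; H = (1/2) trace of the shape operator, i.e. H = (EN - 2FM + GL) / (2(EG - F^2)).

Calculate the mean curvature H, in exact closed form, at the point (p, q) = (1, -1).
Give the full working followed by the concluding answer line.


f = 8, f' = 2, f'' = 0, h' = -1/2, h'' = -1/2
E = 17/4, F = 0, G = 64; answer radicand W^2 = 17/4
unnormalised second-form numerators: l = -1, m = 0, n = -4; L = l/sqrt(17/4), and similarly M = m/sqrt(W^2), N = n/sqrt(W^2)
H = (E*n - 2*F*m + G*l) / (2*(EG - F^2)*sqrt(W^2)); E*n - 2*F*m + G*l = -81, EG - F^2 = 272, so H = (-81/544)/sqrt(17/4)

Answer: H = -81*sqrt(17)/4624


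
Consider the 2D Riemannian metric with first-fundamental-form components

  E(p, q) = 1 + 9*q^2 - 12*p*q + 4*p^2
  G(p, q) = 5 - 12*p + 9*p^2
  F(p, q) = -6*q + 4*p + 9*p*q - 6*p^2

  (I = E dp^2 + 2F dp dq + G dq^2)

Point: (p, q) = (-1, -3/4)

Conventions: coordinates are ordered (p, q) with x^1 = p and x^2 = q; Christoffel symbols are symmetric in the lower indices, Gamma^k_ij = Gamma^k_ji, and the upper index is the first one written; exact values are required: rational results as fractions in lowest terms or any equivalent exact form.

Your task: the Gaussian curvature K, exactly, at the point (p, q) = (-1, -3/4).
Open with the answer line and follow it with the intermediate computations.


Answer: K = -256/19321

E = 17/16, F = 5/4, G = 26, EG - F^2 = 417/16 at the point
E_p = 1, E_q = -3/2, F_p = 37/4, F_q = -15, G_p = -30, G_q = 0
E_qq = 18, F_pq = 9, G_pp = 18
Using the Brioschi determinant formula for K from the metric derivatives:
M1 = [[-E_qq/2 + F_pq - G_pp/2, E_p/2, F_p - E_q/2], [F_q - G_p/2, E, F], [G_q/2, F, G]] = [[-9, 1/2, 10], [0, 17/16, 5/4], [0, 5/4, 26]]; det M1 = -3753/16
M2 = [[0, E_q/2, G_p/2], [E_q/2, E, F], [G_p/2, F, G]] = [[0, -3/4, -15], [-3/4, 17/16, 5/4], [-15, 5/4, 26]]; det M2 = -3609/16
det M1 - det M2 = -9; K = -9 / (417/16)^2 = -256/19321


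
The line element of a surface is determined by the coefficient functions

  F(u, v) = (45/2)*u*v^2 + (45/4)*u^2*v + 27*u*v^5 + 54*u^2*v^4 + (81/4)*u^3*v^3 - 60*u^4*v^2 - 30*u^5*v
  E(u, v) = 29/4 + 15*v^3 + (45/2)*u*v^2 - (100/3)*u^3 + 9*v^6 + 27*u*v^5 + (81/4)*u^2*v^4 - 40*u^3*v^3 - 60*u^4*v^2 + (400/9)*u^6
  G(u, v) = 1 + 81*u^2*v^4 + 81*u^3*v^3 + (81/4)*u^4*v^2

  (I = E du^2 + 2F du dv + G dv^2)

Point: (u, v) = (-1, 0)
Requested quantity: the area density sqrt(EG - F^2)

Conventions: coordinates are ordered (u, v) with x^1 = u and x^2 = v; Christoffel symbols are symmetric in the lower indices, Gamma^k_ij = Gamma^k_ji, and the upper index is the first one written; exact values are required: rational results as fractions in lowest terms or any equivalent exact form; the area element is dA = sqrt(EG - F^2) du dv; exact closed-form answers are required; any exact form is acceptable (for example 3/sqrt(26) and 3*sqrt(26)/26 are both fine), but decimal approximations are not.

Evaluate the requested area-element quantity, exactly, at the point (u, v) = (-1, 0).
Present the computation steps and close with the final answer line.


E = 3061/36, F = 0, G = 1; EG - F^2 = 3061/36

Answer: sqrt(EG - F^2) = sqrt(3061)/6


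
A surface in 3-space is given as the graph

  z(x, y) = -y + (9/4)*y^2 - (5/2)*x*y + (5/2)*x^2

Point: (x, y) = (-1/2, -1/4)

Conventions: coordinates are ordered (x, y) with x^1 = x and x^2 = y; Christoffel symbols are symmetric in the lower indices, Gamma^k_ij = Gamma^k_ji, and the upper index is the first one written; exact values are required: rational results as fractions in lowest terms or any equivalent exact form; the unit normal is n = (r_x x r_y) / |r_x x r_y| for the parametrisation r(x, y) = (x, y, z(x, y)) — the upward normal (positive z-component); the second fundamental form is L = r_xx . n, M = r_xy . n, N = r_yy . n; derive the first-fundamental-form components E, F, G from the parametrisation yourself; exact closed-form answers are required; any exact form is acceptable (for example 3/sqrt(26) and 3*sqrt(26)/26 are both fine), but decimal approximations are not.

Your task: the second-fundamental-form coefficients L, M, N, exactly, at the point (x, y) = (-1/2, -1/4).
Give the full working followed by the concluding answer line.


z_x = -15/8, z_y = -7/8, z_xx = 5, z_xy = -5/2, z_yy = 9/2
E = 289/64, F = 105/64, G = 113/64; answer radicand W^2 = 169/32
unnormalised second-form numerators: l = 5, m = -5/2, n = 9/2; L = l/sqrt(169/32), and similarly M = m/sqrt(W^2), N = n/sqrt(W^2)

Answer: L = 20*sqrt(2)/13, M = -10*sqrt(2)/13, N = 18*sqrt(2)/13


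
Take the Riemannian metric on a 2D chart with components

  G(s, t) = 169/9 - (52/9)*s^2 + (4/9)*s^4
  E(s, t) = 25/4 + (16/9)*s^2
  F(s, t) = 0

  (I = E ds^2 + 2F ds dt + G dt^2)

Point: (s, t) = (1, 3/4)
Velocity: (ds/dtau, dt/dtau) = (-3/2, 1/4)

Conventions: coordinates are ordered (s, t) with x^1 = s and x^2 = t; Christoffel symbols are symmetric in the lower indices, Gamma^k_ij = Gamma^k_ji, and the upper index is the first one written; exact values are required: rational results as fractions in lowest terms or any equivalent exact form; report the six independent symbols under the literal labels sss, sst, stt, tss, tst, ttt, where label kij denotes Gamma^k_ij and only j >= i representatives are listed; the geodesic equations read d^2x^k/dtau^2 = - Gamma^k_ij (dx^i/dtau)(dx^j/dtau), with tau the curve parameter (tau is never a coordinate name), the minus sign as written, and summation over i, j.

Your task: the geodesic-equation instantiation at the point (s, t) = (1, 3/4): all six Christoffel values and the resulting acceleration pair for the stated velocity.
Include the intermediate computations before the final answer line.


E = 289/36, F = 0, G = 121/9 at the point
E_s = 32/9, E_t = 0, F_s = 0, F_t = 0, G_s = -88/9, G_t = 0
EG - F^2 = 34969/324;  g^inv = (324/34969) * [[121/9, 0], [0, 289/36]]
first-kind symbols [ij,l] = (1/2)(d_i g_jl + d_j g_il - d_l g_ij): [ss,s] = E_s/2 = 16/9, [ss,t] = F_s - E_t/2 = 0, [st,s] = E_t/2 = 0, [st,t] = G_s/2 = -44/9, [tt,s] = F_t - G_s/2 = 44/9, [tt,t] = G_t/2 = 0
Gamma^s_ij = (G*[ij,s] - F*[ij,t])/(EG - F^2), Gamma^t_ij = (E*[ij,t] - F*[ij,s])/(EG - F^2)
Gamma_sss = 64/289, Gamma_sst = 0, Gamma_stt = 176/289, Gamma_tss = 0, Gamma_tst = -4/11, Gamma_ttt = 0
d^2s/dtau^2 = -(Gamma_sss*(-3/2)^2 + 2*Gamma_sst*(-3/2)*(1/4) + Gamma_stt*(1/4)^2) = -155/289
d^2t/dtau^2 = -(Gamma_tss*(-3/2)^2 + 2*Gamma_tst*(-3/2)*(1/4) + Gamma_ttt*(1/4)^2) = -3/11

Answer: Gamma_sss = 64/289, Gamma_sst = 0, Gamma_stt = 176/289, Gamma_tss = 0, Gamma_tst = -4/11, Gamma_ttt = 0; accelerations (d^2s/dtau^2, d^2t/dtau^2) = (-155/289, -3/11)


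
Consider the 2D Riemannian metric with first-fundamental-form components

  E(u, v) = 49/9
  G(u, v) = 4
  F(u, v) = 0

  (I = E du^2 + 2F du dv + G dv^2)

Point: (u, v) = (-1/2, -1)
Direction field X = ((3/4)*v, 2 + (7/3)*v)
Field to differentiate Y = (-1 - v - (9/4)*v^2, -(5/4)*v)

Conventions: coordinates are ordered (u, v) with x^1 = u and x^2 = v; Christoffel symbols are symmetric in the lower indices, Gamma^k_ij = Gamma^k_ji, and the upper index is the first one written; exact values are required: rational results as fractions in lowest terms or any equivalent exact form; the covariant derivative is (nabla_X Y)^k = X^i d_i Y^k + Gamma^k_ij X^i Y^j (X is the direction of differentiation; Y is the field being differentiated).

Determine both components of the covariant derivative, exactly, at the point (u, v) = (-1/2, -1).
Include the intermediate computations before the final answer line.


E = 49/9, F = 0, G = 4 at the point
E_u = 0, E_v = 0, F_u = 0, F_v = 0, G_u = 0, G_v = 0
EG - F^2 = 196/9;  g^inv = (9/196) * [[4, 0], [0, 49/9]]
first-kind symbols [ij,l] = (1/2)(d_i g_jl + d_j g_il - d_l g_ij): [uu,u] = E_u/2 = 0, [uu,v] = F_u - E_v/2 = 0, [uv,u] = E_v/2 = 0, [uv,v] = G_u/2 = 0, [vv,u] = F_v - G_u/2 = 0, [vv,v] = G_v/2 = 0
Gamma^u_ij = (G*[ij,u] - F*[ij,v])/(EG - F^2), Gamma^v_ij = (E*[ij,v] - F*[ij,u])/(EG - F^2)
Gamma_uuu = 0, Gamma_uuv = 0, Gamma_uvv = 0, Gamma_vuu = 0, Gamma_vuv = 0, Gamma_vvv = 0
X = (-3/4, -1/3), Y = (-9/4, 5/4) at the point

Answer: (nabla_X Y)^u = -7/6, (nabla_X Y)^v = 5/12


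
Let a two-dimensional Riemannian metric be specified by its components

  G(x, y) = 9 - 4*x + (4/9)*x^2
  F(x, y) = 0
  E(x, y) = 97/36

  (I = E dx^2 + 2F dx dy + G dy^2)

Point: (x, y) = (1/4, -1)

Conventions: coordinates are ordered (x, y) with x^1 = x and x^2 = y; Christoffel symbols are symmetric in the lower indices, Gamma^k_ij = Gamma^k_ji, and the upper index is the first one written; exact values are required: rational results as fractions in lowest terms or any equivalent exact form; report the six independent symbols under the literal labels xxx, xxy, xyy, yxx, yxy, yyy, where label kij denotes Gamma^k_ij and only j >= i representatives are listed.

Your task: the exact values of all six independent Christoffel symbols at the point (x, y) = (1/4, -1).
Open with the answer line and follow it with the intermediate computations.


Answer: Gamma_xxx = 0, Gamma_xxy = 0, Gamma_xyy = 68/97, Gamma_yxx = 0, Gamma_yxy = -4/17, Gamma_yyy = 0

E = 97/36, F = 0, G = 289/36 at the point
E_x = 0, E_y = 0, F_x = 0, F_y = 0, G_x = -34/9, G_y = 0
EG - F^2 = 28033/1296;  g^inv = (1296/28033) * [[289/36, 0], [0, 97/36]]
first-kind symbols [ij,l] = (1/2)(d_i g_jl + d_j g_il - d_l g_ij): [xx,x] = E_x/2 = 0, [xx,y] = F_x - E_y/2 = 0, [xy,x] = E_y/2 = 0, [xy,y] = G_x/2 = -17/9, [yy,x] = F_y - G_x/2 = 17/9, [yy,y] = G_y/2 = 0
Gamma^x_ij = (G*[ij,x] - F*[ij,y])/(EG - F^2), Gamma^y_ij = (E*[ij,y] - F*[ij,x])/(EG - F^2)


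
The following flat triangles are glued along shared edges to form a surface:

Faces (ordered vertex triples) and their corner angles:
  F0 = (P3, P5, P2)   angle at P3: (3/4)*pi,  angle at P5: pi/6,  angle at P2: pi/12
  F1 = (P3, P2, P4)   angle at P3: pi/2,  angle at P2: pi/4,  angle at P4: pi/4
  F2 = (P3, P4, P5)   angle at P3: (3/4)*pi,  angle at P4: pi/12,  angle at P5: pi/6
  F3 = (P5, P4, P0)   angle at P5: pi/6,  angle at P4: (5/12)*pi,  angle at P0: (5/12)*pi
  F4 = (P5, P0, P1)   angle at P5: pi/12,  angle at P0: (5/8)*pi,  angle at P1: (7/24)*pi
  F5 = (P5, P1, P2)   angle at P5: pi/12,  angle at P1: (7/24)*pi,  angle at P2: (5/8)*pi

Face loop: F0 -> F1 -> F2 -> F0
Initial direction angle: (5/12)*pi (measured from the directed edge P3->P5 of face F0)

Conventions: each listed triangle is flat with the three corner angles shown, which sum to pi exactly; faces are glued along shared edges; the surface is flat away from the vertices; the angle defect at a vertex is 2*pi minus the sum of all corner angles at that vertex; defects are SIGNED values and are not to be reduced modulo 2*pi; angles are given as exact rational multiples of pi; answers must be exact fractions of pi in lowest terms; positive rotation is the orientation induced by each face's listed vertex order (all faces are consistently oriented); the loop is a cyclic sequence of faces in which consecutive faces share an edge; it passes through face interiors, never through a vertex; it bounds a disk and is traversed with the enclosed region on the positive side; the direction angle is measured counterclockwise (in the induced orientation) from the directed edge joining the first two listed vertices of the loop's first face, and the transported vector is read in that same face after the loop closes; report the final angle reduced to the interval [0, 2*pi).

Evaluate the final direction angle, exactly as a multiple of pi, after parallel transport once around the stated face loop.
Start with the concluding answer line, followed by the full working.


Answer: final direction angle = (5/12)*pi

enclosed vertex P3: corner angles sum to 2*pi, defect = 2*pi - 2*pi = 0
adding the enclosed defects to the starting angle (mod 2*pi, induced orientation) gives the holonomy
final angle = (5/12)*pi + 0 = (5/12)*pi (mod 2*pi)


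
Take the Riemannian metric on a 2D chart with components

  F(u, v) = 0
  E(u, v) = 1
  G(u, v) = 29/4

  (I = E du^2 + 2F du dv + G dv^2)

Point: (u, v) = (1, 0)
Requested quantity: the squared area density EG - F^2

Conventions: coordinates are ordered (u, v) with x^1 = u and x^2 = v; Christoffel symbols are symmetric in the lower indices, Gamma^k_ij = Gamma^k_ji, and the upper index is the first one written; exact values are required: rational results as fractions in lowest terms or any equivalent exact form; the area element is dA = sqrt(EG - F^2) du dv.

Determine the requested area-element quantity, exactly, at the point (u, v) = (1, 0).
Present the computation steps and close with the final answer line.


E = 1, F = 0, G = 29/4; EG - F^2 = 29/4

Answer: EG - F^2 = 29/4


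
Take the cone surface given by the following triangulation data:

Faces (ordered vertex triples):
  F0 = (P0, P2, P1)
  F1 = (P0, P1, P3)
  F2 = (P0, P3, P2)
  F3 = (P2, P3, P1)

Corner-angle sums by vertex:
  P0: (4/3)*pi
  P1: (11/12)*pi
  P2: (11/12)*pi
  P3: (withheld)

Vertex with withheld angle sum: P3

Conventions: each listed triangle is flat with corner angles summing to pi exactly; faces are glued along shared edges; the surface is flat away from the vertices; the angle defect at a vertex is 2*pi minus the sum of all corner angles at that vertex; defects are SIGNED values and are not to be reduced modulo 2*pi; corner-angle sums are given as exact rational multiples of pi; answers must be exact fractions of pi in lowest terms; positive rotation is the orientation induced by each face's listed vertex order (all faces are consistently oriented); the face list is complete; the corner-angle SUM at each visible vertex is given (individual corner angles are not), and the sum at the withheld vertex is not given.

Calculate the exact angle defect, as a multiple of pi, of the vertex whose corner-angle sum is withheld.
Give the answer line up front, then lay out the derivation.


Answer: defect(P3) = (7/6)*pi

V = 4, E = 6, F = 4; chi = V - E + F = 2
Gauss-Bonnet: total defect = 2*pi*chi = 4*pi; visible defects sum to (17/6)*pi


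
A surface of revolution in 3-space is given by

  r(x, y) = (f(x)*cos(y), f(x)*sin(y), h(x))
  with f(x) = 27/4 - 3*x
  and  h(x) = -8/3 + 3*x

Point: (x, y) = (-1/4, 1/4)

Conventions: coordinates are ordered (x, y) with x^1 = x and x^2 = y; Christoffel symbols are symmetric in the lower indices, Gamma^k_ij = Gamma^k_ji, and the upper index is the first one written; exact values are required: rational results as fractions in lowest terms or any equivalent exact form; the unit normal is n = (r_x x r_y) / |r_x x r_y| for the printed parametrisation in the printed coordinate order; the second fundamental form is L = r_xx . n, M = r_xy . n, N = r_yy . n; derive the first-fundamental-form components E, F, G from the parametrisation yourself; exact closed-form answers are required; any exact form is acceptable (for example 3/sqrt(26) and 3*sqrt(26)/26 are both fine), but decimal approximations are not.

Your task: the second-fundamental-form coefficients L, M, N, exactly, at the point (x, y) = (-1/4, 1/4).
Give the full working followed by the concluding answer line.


f = 15/2, f' = -3, f'' = 0, h' = 3, h'' = 0
E = 18, F = 0, G = 225/4; answer radicand W^2 = 18
unnormalised second-form numerators: l = 0, m = 0, n = 45/2; L = l/sqrt(18), and similarly M = m/sqrt(W^2), N = n/sqrt(W^2)

Answer: L = 0, M = 0, N = 15*sqrt(2)/4


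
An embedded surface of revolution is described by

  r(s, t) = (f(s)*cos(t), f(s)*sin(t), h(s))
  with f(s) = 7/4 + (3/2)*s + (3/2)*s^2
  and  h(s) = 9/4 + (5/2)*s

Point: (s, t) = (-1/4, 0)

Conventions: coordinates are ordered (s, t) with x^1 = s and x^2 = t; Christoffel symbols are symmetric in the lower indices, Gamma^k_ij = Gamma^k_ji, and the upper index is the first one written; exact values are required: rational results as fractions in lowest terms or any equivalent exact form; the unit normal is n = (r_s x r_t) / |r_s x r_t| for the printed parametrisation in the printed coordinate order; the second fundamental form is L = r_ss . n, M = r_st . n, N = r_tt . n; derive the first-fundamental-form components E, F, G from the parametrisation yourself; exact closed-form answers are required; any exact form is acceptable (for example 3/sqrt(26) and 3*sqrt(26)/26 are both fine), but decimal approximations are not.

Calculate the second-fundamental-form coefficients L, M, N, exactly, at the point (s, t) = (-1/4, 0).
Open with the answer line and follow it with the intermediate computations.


Answer: L = -30*sqrt(109)/109, M = 0, N = 235*sqrt(109)/1744

f = 47/32, f' = 3/4, f'' = 3, h' = 5/2, h'' = 0
E = 109/16, F = 0, G = 2209/1024; answer radicand W^2 = 109/16
unnormalised second-form numerators: l = -15/2, m = 0, n = 235/64; L = l/sqrt(109/16), and similarly M = m/sqrt(W^2), N = n/sqrt(W^2)


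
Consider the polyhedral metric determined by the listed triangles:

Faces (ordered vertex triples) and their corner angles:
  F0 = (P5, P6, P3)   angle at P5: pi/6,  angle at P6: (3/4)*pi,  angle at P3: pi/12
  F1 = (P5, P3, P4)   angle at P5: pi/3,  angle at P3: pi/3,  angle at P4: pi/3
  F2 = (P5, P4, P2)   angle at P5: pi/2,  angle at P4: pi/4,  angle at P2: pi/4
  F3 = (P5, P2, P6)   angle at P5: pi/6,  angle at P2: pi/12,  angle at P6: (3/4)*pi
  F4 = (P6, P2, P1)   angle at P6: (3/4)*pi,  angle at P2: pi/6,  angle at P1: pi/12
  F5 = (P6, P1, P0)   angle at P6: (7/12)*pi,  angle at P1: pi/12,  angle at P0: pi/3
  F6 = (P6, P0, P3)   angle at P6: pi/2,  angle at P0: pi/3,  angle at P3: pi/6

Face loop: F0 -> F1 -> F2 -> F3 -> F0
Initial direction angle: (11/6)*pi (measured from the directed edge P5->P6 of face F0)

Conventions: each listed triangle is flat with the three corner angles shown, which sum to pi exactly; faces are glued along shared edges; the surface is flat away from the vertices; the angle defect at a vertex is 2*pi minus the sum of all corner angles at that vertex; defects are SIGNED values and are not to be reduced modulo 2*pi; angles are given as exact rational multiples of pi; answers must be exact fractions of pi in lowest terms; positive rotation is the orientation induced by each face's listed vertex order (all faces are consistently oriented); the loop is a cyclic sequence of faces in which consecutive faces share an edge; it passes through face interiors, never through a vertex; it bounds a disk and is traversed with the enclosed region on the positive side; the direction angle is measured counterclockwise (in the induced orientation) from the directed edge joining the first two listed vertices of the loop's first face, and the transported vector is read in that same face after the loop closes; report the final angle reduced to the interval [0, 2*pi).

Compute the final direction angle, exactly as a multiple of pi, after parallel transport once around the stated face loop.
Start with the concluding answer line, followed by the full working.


Answer: final direction angle = (2/3)*pi

enclosed vertex P5: corner angles sum to (7/6)*pi, defect = 2*pi - (7/6)*pi = (5/6)*pi
by Gauss-Bonnet the loop rotates the vector by the enclosed defect sum (positive orientation, mod 2*pi)
final angle = (11/6)*pi + (5/6)*pi = (2/3)*pi (mod 2*pi)


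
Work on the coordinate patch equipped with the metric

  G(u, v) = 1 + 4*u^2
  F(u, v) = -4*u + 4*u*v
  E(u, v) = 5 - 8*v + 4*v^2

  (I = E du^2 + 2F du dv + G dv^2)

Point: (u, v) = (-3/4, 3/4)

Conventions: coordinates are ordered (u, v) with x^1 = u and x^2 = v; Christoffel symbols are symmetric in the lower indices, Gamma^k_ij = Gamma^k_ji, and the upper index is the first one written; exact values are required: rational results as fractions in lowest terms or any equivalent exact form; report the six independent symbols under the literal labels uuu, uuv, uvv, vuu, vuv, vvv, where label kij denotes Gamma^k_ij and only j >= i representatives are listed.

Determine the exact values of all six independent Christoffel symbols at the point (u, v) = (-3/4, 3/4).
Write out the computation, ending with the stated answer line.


E = 5/4, F = 3/4, G = 13/4 at the point
E_u = 0, E_v = -2, F_u = -1, F_v = -3, G_u = -6, G_v = 0
EG - F^2 = 7/2;  g^inv = (2/7) * [[13/4, -3/4], [-3/4, 5/4]]
first-kind symbols [ij,l] = (1/2)(d_i g_jl + d_j g_il - d_l g_ij): [uu,u] = E_u/2 = 0, [uu,v] = F_u - E_v/2 = 0, [uv,u] = E_v/2 = -1, [uv,v] = G_u/2 = -3, [vv,u] = F_v - G_u/2 = 0, [vv,v] = G_v/2 = 0
Gamma^u_ij = (G*[ij,u] - F*[ij,v])/(EG - F^2), Gamma^v_ij = (E*[ij,v] - F*[ij,u])/(EG - F^2)

Answer: Gamma_uuu = 0, Gamma_uuv = -2/7, Gamma_uvv = 0, Gamma_vuu = 0, Gamma_vuv = -6/7, Gamma_vvv = 0
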